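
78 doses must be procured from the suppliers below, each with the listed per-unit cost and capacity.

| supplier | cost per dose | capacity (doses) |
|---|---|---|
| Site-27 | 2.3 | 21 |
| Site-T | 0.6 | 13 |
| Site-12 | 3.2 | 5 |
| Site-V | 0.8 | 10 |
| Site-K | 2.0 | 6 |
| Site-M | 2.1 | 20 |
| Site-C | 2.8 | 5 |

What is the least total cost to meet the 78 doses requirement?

Cheapest first:
Site-T at 0.6: take all 13 doses ; 65 still needed.
Site-V (0.8): use full 10 ; 55 doses to go.
Site-K at 2.0: take all 6 doses ; 49 still needed.
Site-M at 2.1: take all 20 doses ; 29 still needed.
Site-27 (2.3): use full 21 ; 8 doses to go.
Site-C at 2.8: take all 5 doses ; 3 still needed.
Site-12 (3.2): take the remaining 3 ; done.
Cost = 13×0.6 + 10×0.8 + 6×2.0 + 20×2.1 + 21×2.3 + 5×2.8 + 3×3.2 = 141.7.

141.7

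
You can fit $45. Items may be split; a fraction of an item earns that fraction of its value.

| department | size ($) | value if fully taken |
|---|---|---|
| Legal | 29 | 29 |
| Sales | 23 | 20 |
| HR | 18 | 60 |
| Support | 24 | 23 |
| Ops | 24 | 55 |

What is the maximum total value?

118

Best value per unit of size first: HR 60/18≈3.33, Ops 55/24≈2.29, Legal 29/29≈1, Support 23/24≈0.958, Sales 20/23≈0.87.
Take all of HR (18 $, value 60) → 27 $ left.
Ops: take in full, 24 $ for value 55 → 3 left.
3 $ left: a 3/29 share of Legal gives 29×3/29 = 3.
Total value = 118.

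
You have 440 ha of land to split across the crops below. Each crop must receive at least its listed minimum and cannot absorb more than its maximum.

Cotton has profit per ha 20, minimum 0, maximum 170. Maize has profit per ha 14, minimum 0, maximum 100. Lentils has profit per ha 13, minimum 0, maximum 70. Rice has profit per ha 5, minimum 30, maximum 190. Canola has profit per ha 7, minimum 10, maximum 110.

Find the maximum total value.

6350

Meeting every minimum uses 0+0+0+30+10 = 40 ha, leaving 400.
Highest profit per ha first: Cotton 20 > Maize 14 > Lentils 13 > Canola 7 > Rice 5.
Give Cotton 170 more to hit its cap of 170 ; 230 left.
Maize takes 100 more to reach its cap of 100 ; 130 left.
Give Lentils 70 more to hit its cap of 70 ; 60 left.
Only 60 left; Canola takes them to reach 70.
Total = 20×170 + 14×100 + 13×70 + 5×30 + 7×70 = 6350.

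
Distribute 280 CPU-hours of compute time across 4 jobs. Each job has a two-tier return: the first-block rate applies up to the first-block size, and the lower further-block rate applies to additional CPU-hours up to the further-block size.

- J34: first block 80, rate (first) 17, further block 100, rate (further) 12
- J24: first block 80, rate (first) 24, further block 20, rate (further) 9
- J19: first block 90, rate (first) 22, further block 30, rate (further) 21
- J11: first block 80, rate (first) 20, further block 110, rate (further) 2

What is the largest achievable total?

6130

Treat each block as its own option and order by rate: J24/first 24 > J19/first 22 > J19/second 21 > J11/first 20 > J34/first 17 > J34/second 12 > J24/second 9 > J11/second 2.
J24 first at 24: fill all 80 — 200 left.
J19 first at 22: fill all 90 — 110 left.
J19 second at 21: fill all 30 — 80 left.
Fill J11 first block (80 at 20) — 0 left.
Total = 24×80 + 22×90 + 21×30 + 20×80 = 6130.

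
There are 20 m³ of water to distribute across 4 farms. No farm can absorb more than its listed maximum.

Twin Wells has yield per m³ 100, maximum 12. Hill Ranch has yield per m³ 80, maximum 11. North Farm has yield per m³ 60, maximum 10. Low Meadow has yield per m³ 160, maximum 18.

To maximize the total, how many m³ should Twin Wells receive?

Highest yield per m³ first: Low Meadow 160 > Twin Wells 100 > Hill Ranch 80 > North Farm 60.
Give Low Meadow 18 to hit its cap of 18 → 2 left.
Twin Wells: +2 (room for 12) → 2. Pool exhausted.

2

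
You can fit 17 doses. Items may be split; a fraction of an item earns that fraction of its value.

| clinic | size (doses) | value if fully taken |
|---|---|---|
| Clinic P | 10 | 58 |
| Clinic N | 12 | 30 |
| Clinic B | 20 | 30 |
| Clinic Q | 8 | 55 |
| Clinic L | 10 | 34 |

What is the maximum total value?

Sort by value density: Clinic Q 55/8≈6.88, Clinic P 58/10≈5.8, Clinic L 34/10≈3.4, Clinic N 30/12≈2.5, Clinic B 30/20≈1.5.
All 8 doses of Clinic Q fit (value 55) — 9 remain.
9 doses left: a 9/10 share of Clinic P gives 58×9/10 = 52.2.
Total value = 107.2.

107.2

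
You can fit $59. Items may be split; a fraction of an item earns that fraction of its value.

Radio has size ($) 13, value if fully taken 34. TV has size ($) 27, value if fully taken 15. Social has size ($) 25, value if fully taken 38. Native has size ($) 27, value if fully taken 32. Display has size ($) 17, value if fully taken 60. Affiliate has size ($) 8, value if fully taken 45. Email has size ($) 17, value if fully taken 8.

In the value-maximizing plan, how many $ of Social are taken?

Rank by value-to-size ratio: Affiliate 45/8≈5.62, Display 60/17≈3.53, Radio 34/13≈2.62, Social 38/25≈1.52, Native 32/27≈1.19, TV 15/27≈0.556, Email 8/17≈0.471.
Affiliate: take in full, 8 $ for value 45 ; 51 left.
Display: take in full, 17 $ for value 60 ; 34 left.
Take all of Radio (13 $, value 34) ; 21 $ left.
Only 21 $ remain; take 21/25 of Social for value 38×21/25 = 31.92.

21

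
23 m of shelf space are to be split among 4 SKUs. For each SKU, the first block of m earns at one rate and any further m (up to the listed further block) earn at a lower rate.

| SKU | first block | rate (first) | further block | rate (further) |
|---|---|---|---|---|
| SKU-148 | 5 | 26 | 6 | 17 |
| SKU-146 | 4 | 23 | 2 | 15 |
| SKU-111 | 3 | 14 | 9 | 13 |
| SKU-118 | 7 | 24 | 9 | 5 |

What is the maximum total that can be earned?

Treat each block as its own option and order by rate: SKU-148/first 26 > SKU-118/first 24 > SKU-146/first 23 > SKU-148/second 17 > SKU-146/second 15 > SKU-111/first 14 > SKU-111/second 13 > SKU-118/second 5.
SKU-148 first at 26: fill all 5 — 18 left.
SKU-118/first (24): +7 — 11 left.
SKU-146/first (23): +4 — 7 left.
SKU-148 second at 17: fill all 6 — 1 left.
SKU-146 second at 15: only 1 left, fill 1.
Total = 26×5 + 24×7 + 23×4 + 17×6 + 15×1 = 507.

507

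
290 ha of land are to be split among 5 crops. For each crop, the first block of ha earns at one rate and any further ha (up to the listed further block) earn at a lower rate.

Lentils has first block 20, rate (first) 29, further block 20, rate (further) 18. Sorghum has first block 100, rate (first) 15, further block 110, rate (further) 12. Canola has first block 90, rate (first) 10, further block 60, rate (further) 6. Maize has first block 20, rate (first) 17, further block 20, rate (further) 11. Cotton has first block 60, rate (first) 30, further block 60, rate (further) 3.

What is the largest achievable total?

5420

Treat each block as its own option and order by rate: Cotton/first 30 > Lentils/first 29 > Lentils/second 18 > Maize/first 17 > Sorghum/first 15 > Sorghum/second 12 > Maize/second 11 > Canola/first 10 > Canola/second 6 > Cotton/second 3.
Fill Cotton first block (60 at 30) — 230 left.
Lentils/first (29): +20 — 210 left.
Fill Lentils second block (20 at 18) — 190 left.
Maize first at 17: fill all 20 — 170 left.
Sorghum/first (15): +100 — 70 left.
Sorghum second at 12: only 70 left, fill 70.
Total = 30×60 + 29×20 + 18×20 + 17×20 + 15×100 + 12×70 = 5420.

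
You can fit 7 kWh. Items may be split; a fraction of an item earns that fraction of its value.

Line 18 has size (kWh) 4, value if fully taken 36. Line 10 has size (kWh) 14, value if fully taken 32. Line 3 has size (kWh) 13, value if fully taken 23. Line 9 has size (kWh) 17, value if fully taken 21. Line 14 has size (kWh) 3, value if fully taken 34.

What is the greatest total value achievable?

70

Rank by value-to-size ratio: Line 14 34/3≈11.3, Line 18 36/4≈9, Line 10 32/14≈2.29, Line 3 23/13≈1.77, Line 9 21/17≈1.24.
All 3 kWh of Line 14 fit (value 34) — 4 remain.
All 4 kWh of Line 18 fit (value 36) — 0 remain.
Total value = 70.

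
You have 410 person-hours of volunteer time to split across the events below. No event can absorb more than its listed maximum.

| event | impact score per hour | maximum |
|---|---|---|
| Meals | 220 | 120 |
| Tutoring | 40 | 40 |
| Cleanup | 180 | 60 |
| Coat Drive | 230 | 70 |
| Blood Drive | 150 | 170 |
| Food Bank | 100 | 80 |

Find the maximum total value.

Order the events by impact score per hour: Coat Drive 230 > Meals 220 > Cleanup 180 > Blood Drive 150 > Food Bank 100 > Tutoring 40.
Coat Drive: +70 to 70 (cap) ; 340 left.
Meals: +120 to 120 (cap) ; 220 left.
Cleanup takes 60 to reach its cap of 60 ; 160 left.
Blood Drive has room for 170 but only 160 remain, so it gets 160.
Total = 220×120 + 180×60 + 230×70 + 150×160 = 77300.

77300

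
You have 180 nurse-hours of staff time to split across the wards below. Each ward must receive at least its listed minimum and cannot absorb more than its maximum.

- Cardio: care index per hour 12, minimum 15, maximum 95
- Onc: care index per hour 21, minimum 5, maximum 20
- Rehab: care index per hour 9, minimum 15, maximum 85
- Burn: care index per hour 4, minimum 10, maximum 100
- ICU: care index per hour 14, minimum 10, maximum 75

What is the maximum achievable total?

Meeting every minimum uses 15+5+15+10+10 = 55 nurse-hours, leaving 125.
Rank by care index per hour: Onc 21 > ICU 14 > Cardio 12 > Rehab 9 > Burn 4.
Give Onc 15 more to hit its cap of 20 → 110 left.
ICU takes 65 more to reach its cap of 75 → 45 left.
Cardio has room for 80 more but only 45 remain, so it gets 60.
Total = 12×60 + 21×20 + 9×15 + 4×10 + 14×75 = 2365.

2365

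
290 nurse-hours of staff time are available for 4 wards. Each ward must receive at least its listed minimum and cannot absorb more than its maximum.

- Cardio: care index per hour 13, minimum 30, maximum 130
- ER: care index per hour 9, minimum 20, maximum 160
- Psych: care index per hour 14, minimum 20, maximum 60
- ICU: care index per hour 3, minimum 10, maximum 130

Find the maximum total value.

Meeting every minimum uses 30+20+20+10 = 80 nurse-hours, leaving 210.
Order the wards by care index per hour: Psych 14 > Cardio 13 > ER 9 > ICU 3.
Psych: +40 to 60 (cap) ; 170 left.
Give Cardio 100 more to hit its cap of 130 ; 70 left.
ER: +70 (room for 140) → 90. Pool exhausted.
Total = 13×130 + 9×90 + 14×60 + 3×10 = 3370.

3370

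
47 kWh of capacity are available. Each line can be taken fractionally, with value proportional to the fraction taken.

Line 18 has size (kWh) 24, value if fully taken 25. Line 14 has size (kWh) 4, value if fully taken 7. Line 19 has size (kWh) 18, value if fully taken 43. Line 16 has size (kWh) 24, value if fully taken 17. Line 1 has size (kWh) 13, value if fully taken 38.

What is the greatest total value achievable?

100.5

Sort by value density: Line 1 38/13≈2.92, Line 19 43/18≈2.39, Line 14 7/4≈1.75, Line 18 25/24≈1.04, Line 16 17/24≈0.708.
Take all of Line 1 (13 kWh, value 38) — 34 kWh left.
Take all of Line 19 (18 kWh, value 43) — 16 kWh left.
Line 14: take in full, 4 kWh for value 7 — 12 left.
Only 12 kWh remain; take 12/24 of Line 18 for value 25×12/24 = 12.5.
Total value = 100.5.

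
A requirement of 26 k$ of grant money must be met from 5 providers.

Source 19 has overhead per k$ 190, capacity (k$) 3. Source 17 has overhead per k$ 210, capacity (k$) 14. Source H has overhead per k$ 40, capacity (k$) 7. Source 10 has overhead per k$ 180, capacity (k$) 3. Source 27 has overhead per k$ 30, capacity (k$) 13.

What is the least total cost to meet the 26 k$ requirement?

1780

Fill from the cheapest provider first.
Source 27 at 30: take all 13 k$ ; 13 still needed.
Take 7 from Source H at 40 ; need 6 more.
Source 10 at 180: take all 3 k$ ; 3 still needed.
Source 19 at 190: take all 3 k$ ; 0 still needed.
Source 17: unused.
Cost = 13×30 + 7×40 + 3×180 + 3×190 = 1780.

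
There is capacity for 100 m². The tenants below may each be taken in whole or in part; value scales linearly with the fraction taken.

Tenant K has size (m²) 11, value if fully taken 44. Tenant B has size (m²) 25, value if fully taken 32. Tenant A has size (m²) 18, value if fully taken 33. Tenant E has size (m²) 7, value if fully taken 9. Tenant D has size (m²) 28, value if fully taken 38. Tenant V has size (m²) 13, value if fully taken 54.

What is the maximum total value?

207.44

Rank by value-to-size ratio: Tenant V 54/13≈4.15, Tenant K 44/11≈4, Tenant A 33/18≈1.83, Tenant D 38/28≈1.36, Tenant E 9/7≈1.29, Tenant B 32/25≈1.28.
Take all of Tenant V (13 m², value 54) ; 87 m² left.
Tenant K: take in full, 11 m² for value 44 ; 76 left.
Take all of Tenant A (18 m², value 33) ; 58 m² left.
Take all of Tenant D (28 m², value 38) ; 30 m² left.
All 7 m² of Tenant E fit (value 9) ; 23 remain.
23 m² left: a 23/25 share of Tenant B gives 32×23/25 = 29.44.
Total value = 207.44.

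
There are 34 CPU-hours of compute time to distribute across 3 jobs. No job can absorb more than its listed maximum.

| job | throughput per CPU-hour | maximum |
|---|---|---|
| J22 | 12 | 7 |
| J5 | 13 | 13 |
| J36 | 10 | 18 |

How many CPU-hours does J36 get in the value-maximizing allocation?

Highest throughput per CPU-hour first: J5 13 > J22 12 > J36 10.
J5: +13 to 13 (cap) — 21 left.
J22: +7 to 7 (cap) — 14 left.
J36: +14 (room for 18) → 14. Pool exhausted.

14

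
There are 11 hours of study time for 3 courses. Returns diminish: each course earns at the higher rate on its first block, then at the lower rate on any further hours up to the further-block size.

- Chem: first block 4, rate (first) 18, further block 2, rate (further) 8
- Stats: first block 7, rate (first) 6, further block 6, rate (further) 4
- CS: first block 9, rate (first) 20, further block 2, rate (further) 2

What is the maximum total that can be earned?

216

Treat each block as its own option and order by rate: CS/tier1 20 > Chem/tier1 18 > Chem/tier2 8 > Stats/tier1 6 > Stats/tier2 4 > CS/tier2 2.
Fill CS tier1 block (9 at 20) → 2 left.
Chem tier1 at 18: only 2 left, fill 2.
Total = 20×9 + 18×2 = 216.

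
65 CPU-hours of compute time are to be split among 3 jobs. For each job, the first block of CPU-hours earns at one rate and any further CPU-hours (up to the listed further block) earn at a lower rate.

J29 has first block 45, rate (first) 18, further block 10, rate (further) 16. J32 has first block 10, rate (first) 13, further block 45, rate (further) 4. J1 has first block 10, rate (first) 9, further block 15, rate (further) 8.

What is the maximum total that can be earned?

1100

Rank every tier by rate: J29/T1 18 > J29/T2 16 > J32/T1 13 > J1/T1 9 > J1/T2 8 > J32/T2 4.
J29 T1 at 18: fill all 45 → 20 left.
J29/T2 (16): +10 → 10 left.
Fill J32 T1 block (10 at 13) → 0 left.
Total = 18×45 + 16×10 + 13×10 = 1100.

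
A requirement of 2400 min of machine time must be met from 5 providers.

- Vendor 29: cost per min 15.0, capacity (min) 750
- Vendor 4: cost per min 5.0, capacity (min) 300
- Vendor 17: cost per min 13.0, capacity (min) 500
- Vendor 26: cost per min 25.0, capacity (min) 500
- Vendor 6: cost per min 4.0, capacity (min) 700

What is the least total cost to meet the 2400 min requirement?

Use providers in increasing cost order.
Vendor 6 at 4.0: take all 700 min → 1700 still needed.
Take 300 from Vendor 4 at 5.0 → need 1400 more.
Vendor 17 (13.0): use full 500 → 900 min to go.
Vendor 29 (15.0): use full 750 → 150 min to go.
Vendor 26 (25.0): take the remaining 150 → done.
Cost = 700×4.0 + 300×5.0 + 500×13.0 + 750×15.0 + 150×25.0 = 25800.

25800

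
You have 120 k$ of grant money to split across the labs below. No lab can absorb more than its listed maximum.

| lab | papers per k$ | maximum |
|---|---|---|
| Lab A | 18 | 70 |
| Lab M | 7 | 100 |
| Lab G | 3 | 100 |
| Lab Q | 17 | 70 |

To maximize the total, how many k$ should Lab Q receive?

50

Highest papers per k$ first: Lab A 18 > Lab Q 17 > Lab M 7 > Lab G 3.
Lab A takes 70 to reach its cap of 70 → 50 left.
Only 50 left; Lab Q takes them to reach 50.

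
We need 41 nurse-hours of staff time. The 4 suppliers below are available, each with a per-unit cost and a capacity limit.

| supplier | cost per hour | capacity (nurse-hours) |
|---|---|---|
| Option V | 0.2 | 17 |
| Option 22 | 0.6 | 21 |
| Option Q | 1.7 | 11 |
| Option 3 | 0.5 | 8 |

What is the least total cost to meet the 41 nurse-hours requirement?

17

Fill from the cheapest supplier first.
Take 17 from Option V at 0.2 ; need 24 more.
Option 3 at 0.5: take all 8 nurse-hours ; 16 still needed.
Take 16 from Option 22 at 0.6 to finish.
Option Q: unused.
Cost = 17×0.2 + 8×0.5 + 16×0.6 = 17.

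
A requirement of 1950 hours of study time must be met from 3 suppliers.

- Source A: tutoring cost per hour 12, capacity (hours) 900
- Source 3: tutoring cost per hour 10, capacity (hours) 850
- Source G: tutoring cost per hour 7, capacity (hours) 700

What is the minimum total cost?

Cheapest first:
Take 700 from Source G at 7 — need 1250 more.
Source 3 (10): use full 850 — 400 hours to go.
Source A (12): take the remaining 400 — done.
Cost = 700×7 + 850×10 + 400×12 = 18200.

18200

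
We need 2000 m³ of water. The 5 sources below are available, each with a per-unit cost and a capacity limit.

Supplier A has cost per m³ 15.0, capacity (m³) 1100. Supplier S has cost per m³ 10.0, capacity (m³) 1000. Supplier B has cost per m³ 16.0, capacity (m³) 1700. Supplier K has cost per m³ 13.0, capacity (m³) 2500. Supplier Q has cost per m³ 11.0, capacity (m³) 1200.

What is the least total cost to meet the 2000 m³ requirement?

21000

Fill from the cheapest source first.
Supplier S (10.0): use full 1000 ; 1000 m³ to go.
Supplier Q (11.0): take the remaining 1000 ; done.
Supplier K, Supplier A, Supplier B: unused.
Cost = 1000×10.0 + 1000×11.0 = 21000.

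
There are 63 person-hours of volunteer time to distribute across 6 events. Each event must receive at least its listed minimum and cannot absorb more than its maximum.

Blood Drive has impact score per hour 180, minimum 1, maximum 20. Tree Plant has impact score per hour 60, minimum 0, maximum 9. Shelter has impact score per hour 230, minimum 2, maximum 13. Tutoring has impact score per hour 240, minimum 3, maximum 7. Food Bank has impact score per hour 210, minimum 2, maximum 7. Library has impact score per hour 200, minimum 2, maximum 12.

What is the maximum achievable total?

Meeting every minimum uses 1+0+2+3+2+2 = 10 person-hours, leaving 53.
Order the events by impact score per hour: Tutoring 240 > Shelter 230 > Food Bank 210 > Library 200 > Blood Drive 180 > Tree Plant 60.
Tutoring takes 4 more to reach its cap of 7 → 49 left.
Give Shelter 11 more to hit its cap of 13 → 38 left.
Food Bank takes 5 more to reach its cap of 7 → 33 left.
Give Library 10 more to hit its cap of 12 → 23 left.
Blood Drive takes 19 more to reach its cap of 20 → 4 left.
Only 4 left; Tree Plant takes them to reach 4.
Total = 180×20 + 60×4 + 230×13 + 240×7 + 210×7 + 200×12 = 12380.

12380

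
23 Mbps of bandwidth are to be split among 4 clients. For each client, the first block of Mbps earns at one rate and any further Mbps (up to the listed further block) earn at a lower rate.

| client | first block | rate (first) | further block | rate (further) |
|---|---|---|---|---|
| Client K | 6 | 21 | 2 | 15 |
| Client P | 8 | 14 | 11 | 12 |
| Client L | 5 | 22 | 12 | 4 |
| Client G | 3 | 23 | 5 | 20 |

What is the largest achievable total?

463

Rank every tier by rate: Client G/tier1 23 > Client L/tier1 22 > Client K/tier1 21 > Client G/tier2 20 > Client K/tier2 15 > Client P/tier1 14 > Client P/tier2 12 > Client L/tier2 4.
Client G/tier1 (23): +3 ; 20 left.
Client L tier1 at 22: fill all 5 ; 15 left.
Client K tier1 at 21: fill all 6 ; 9 left.
Client G/tier2 (20): +5 ; 4 left.
Fill Client K tier2 block (2 at 15) ; 2 left.
2 remain; put them into Client P tier1 at 14.
Total = 23×3 + 22×5 + 21×6 + 20×5 + 15×2 + 14×2 = 463.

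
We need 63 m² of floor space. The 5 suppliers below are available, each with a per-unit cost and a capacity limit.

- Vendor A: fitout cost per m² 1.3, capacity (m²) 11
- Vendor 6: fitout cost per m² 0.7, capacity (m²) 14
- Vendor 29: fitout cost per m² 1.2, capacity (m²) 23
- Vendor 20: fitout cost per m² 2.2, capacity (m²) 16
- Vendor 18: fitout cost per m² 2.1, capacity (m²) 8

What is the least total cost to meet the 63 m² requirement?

83.9

Fill from the cheapest supplier first.
Vendor 6 (0.7): use full 14 — 49 m² to go.
Vendor 29 at 1.2: take all 23 m² — 26 still needed.
Vendor A (1.3): use full 11 — 15 m² to go.
Take 8 from Vendor 18 at 2.1 — need 7 more.
Take 7 from Vendor 20 at 2.2 to finish.
Cost = 14×0.7 + 23×1.2 + 11×1.3 + 8×2.1 + 7×2.2 = 83.9.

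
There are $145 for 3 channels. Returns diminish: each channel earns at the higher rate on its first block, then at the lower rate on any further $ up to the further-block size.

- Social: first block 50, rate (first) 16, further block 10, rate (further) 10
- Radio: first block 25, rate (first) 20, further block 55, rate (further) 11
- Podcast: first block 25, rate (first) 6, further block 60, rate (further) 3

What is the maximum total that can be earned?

Order all 6 blocks by rate: Radio/tier1 20 > Social/tier1 16 > Radio/tier2 11 > Social/tier2 10 > Podcast/tier1 6 > Podcast/tier2 3.
Fill Radio tier1 block (25 at 20) ; 120 left.
Fill Social tier1 block (50 at 16) ; 70 left.
Radio/tier2 (11): +55 ; 15 left.
Social tier2 at 10: fill all 10 ; 5 left.
Podcast/tier1: +5 of 25 at 6; pool empty.
Total = 20×25 + 16×50 + 11×55 + 10×10 + 6×5 = 2035.

2035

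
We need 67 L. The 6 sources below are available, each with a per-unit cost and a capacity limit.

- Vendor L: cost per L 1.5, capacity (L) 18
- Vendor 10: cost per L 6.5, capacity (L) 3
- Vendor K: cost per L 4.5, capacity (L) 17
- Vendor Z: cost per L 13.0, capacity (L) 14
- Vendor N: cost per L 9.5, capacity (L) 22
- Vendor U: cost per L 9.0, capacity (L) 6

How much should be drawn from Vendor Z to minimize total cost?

Fill from the cheapest source first.
Vendor L (1.5): use full 18 — 49 L to go.
Take 17 from Vendor K at 4.5 — need 32 more.
Take 3 from Vendor 10 at 6.5 — need 29 more.
Take 6 from Vendor U at 9.0 — need 23 more.
Vendor N (9.5): use full 22 — 1 L to go.
Take 1 from Vendor Z at 13.0 to finish.

1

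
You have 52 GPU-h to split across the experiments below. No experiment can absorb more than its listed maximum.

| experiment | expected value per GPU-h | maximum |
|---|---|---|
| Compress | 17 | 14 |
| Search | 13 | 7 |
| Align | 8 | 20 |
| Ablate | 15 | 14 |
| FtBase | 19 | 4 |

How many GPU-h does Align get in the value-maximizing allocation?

13

Highest expected value per GPU-h first: FtBase 19 > Compress 17 > Ablate 15 > Search 13 > Align 8.
FtBase: +4 to 4 (cap) ; 48 left.
Compress: +14 to 14 (cap) ; 34 left.
Ablate takes 14 to reach its cap of 14 ; 20 left.
Search takes 7 to reach its cap of 7 ; 13 left.
Align: +13 (room for 20) → 13. Pool exhausted.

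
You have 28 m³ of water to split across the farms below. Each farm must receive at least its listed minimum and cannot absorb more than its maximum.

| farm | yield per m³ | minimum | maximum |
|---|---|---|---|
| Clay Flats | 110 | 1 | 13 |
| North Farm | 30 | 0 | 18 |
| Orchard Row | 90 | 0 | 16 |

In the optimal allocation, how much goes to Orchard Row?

15

Meeting every minimum uses 1+0+0 = 1 m³, leaving 27.
Order the farms by yield per m³: Clay Flats 110 > Orchard Row 90 > North Farm 30.
Clay Flats: +12 to 13 (cap) → 15 left.
Only 15 left; Orchard Row takes them to reach 15.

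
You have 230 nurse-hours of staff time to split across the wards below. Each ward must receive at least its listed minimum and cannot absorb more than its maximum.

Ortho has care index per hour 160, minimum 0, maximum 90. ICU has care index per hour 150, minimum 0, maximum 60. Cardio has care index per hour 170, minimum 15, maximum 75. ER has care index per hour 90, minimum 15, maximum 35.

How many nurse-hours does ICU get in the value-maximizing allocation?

Meeting every minimum uses 0+0+15+15 = 30 nurse-hours, leaving 200.
Order the wards by care index per hour: Cardio 170 > Ortho 160 > ICU 150 > ER 90.
Cardio: +60 to 75 (cap) ; 140 left.
Ortho: +90 to 90 (cap) ; 50 left.
ICU: +50 (room for 60) → 50. Pool exhausted.

50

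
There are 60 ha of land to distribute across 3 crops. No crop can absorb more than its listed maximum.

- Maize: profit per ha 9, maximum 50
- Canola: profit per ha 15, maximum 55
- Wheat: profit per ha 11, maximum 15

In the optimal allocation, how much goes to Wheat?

5

Order the crops by profit per ha: Canola 15 > Wheat 11 > Maize 9.
Canola: +55 to 55 (cap) → 5 left.
Wheat: +5 (room for 15) → 5. Pool exhausted.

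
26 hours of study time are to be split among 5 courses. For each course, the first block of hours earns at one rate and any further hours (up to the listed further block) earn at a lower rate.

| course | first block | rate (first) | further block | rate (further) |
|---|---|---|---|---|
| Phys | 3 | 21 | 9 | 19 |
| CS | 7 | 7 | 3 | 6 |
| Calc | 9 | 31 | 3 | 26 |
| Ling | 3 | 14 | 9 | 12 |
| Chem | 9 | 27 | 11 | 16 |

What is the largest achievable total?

701

Treat each block as its own option and order by rate: Calc/first 31 > Chem/first 27 > Calc/second 26 > Phys/first 21 > Phys/second 19 > Chem/second 16 > Ling/first 14 > Ling/second 12 > CS/first 7 > CS/second 6.
Calc/first (31): +9 — 17 left.
Chem/first (27): +9 — 8 left.
Calc second at 26: fill all 3 — 5 left.
Fill Phys first block (3 at 21) — 2 left.
2 remain; put them into Phys second at 19.
Total = 31×9 + 27×9 + 26×3 + 21×3 + 19×2 = 701.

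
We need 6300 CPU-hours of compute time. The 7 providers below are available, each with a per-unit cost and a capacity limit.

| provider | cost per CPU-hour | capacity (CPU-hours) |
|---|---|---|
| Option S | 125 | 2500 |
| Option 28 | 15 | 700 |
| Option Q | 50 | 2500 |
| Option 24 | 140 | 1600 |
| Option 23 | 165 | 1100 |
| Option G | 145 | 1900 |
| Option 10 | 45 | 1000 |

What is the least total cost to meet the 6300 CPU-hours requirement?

Fill from the cheapest provider first.
Option 28 (15): use full 700 — 5600 CPU-hours to go.
Option 10 (45): use full 1000 — 4600 CPU-hours to go.
Take 2500 from Option Q at 50 — need 2100 more.
Take 2100 from Option S at 125 to finish.
Option 24, Option G, Option 23: unused.
Cost = 700×15 + 1000×45 + 2500×50 + 2100×125 = 443000.

443000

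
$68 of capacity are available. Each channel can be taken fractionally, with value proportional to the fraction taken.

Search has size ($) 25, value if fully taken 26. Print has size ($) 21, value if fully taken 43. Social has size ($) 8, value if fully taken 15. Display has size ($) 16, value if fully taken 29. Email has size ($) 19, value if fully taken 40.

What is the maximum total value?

Rank by value-to-size ratio: Email 40/19≈2.11, Print 43/21≈2.05, Social 15/8≈1.88, Display 29/16≈1.81, Search 26/25≈1.04.
All 19 $ of Email fit (value 40) → 49 remain.
Print: take in full, 21 $ for value 43 → 28 left.
Take all of Social (8 $, value 15) → 20 $ left.
All 16 $ of Display fit (value 29) → 4 remain.
4 $ left: a 4/25 share of Search gives 26×4/25 = 4.16.
Total value = 131.16.

131.16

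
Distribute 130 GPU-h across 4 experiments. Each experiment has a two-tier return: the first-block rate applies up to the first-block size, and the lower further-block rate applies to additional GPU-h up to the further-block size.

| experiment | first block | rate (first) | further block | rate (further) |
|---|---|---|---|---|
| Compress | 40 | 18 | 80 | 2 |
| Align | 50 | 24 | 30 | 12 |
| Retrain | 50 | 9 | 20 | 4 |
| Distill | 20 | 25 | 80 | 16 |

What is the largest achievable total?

Rank every tier by rate: Distill/tier1 25 > Align/tier1 24 > Compress/tier1 18 > Distill/tier2 16 > Align/tier2 12 > Retrain/tier1 9 > Retrain/tier2 4 > Compress/tier2 2.
Fill Distill tier1 block (20 at 25) — 110 left.
Align tier1 at 24: fill all 50 — 60 left.
Compress/tier1 (18): +40 — 20 left.
20 remain; put them into Distill tier2 at 16.
Total = 25×20 + 24×50 + 18×40 + 16×20 = 2740.

2740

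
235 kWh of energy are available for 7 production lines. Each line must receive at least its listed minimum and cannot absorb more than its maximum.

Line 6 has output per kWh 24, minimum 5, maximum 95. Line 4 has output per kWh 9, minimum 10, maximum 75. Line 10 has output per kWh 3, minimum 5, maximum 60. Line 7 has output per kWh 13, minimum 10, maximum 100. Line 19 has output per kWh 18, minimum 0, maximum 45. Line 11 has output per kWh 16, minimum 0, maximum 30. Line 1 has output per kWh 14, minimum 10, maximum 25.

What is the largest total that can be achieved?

4350

Meeting every minimum uses 5+10+5+10+0+0+10 = 40 kWh, leaving 195.
Highest output per kWh first: Line 6 24 > Line 19 18 > Line 11 16 > Line 1 14 > Line 7 13 > Line 4 9 > Line 10 3.
Give Line 6 90 more to hit its cap of 95 → 105 left.
Give Line 19 45 more to hit its cap of 45 → 60 left.
Give Line 11 30 more to hit its cap of 30 → 30 left.
Line 1 takes 15 more to reach its cap of 25 → 15 left.
Line 7 has room for 90 more but only 15 remain, so it gets 25.
Total = 24×95 + 9×10 + 3×5 + 13×25 + 18×45 + 16×30 + 14×25 = 4350.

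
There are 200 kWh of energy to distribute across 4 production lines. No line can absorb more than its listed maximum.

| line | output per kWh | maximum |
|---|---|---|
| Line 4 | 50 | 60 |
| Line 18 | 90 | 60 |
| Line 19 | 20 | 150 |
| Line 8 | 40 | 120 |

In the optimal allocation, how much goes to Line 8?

80

Highest output per kWh first: Line 18 90 > Line 4 50 > Line 8 40 > Line 19 20.
Line 18 takes 60 to reach its cap of 60 → 140 left.
Give Line 4 60 to hit its cap of 60 → 80 left.
Line 8: +80 (room for 120) → 80. Pool exhausted.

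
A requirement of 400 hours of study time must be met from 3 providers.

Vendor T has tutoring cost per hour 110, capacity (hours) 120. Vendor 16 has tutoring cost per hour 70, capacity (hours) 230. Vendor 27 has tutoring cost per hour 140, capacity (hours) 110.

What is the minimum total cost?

36300

Use providers in increasing cost order.
Take 230 from Vendor 16 at 70 ; need 170 more.
Vendor T at 110: take all 120 hours ; 50 still needed.
Take 50 from Vendor 27 at 140 to finish.
Cost = 230×70 + 120×110 + 50×140 = 36300.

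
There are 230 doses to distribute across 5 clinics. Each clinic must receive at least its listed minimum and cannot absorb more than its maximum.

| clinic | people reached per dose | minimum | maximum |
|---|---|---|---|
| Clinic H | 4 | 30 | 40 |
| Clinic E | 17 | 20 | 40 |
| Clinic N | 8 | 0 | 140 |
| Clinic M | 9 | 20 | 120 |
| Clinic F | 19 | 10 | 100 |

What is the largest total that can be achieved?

Meeting every minimum uses 30+20+0+20+10 = 80 doses, leaving 150.
Highest people reached per dose first: Clinic F 19 > Clinic E 17 > Clinic M 9 > Clinic N 8 > Clinic H 4.
Clinic F: +90 to 100 (cap) — 60 left.
Clinic E: +20 to 40 (cap) — 40 left.
Only 40 left; Clinic M takes them to reach 60.
Total = 4×30 + 17×40 + 9×60 + 19×100 = 3240.

3240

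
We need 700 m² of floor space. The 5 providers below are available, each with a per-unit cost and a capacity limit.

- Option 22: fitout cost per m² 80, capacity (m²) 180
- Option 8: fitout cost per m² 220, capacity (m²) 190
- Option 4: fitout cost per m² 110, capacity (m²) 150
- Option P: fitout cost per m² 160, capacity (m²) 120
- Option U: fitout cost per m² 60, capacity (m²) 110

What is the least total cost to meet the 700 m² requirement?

Use providers in increasing cost order.
Option U (60): use full 110 ; 590 m² to go.
Option 22 (80): use full 180 ; 410 m² to go.
Option 4 (110): use full 150 ; 260 m² to go.
Take 120 from Option P at 160 ; need 140 more.
Take 140 from Option 8 at 220 to finish.
Cost = 110×60 + 180×80 + 150×110 + 120×160 + 140×220 = 87500.

87500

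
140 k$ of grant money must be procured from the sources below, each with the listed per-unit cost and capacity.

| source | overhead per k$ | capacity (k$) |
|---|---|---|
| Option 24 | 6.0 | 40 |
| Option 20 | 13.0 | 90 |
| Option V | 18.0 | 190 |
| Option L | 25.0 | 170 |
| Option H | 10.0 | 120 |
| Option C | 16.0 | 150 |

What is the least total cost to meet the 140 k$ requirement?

Use sources in increasing cost order.
Option 24 (6.0): use full 40 — 100 k$ to go.
Take 100 from Option H at 10.0 to finish.
Option 20, Option C, Option V, Option L: unused.
Cost = 40×6.0 + 100×10.0 = 1240.

1240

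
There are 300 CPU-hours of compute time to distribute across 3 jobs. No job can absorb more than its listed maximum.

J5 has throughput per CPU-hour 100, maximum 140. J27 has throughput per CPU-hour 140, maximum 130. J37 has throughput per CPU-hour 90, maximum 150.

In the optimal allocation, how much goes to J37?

30

Rank by throughput per CPU-hour: J27 140 > J5 100 > J37 90.
Give J27 130 to hit its cap of 130 — 170 left.
J5: +140 to 140 (cap) — 30 left.
Only 30 left; J37 takes them to reach 30.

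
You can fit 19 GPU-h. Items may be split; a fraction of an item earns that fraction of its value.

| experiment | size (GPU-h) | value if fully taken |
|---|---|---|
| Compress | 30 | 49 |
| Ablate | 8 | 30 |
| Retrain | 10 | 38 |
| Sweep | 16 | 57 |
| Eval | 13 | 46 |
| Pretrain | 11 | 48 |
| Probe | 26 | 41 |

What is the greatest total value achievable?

78.4

Rank by value-to-size ratio: Pretrain 48/11≈4.36, Retrain 38/10≈3.8, Ablate 30/8≈3.75, Sweep 57/16≈3.56, Eval 46/13≈3.54, Compress 49/30≈1.63, Probe 41/26≈1.58.
All 11 GPU-h of Pretrain fit (value 48) → 8 remain.
Fill the last 8 GPU-h with part of Retrain: 8/10 of it earns 30.4.
Total value = 78.4.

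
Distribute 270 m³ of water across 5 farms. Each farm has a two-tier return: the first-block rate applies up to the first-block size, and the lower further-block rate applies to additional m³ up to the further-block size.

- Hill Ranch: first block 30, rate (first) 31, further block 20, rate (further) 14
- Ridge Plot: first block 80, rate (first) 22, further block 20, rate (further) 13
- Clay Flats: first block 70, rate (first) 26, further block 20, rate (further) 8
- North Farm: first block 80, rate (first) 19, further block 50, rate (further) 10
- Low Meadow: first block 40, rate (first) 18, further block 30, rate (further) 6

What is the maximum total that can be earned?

Rank every tier by rate: Hill Ranch/tier1 31 > Clay Flats/tier1 26 > Ridge Plot/tier1 22 > North Farm/tier1 19 > Low Meadow/tier1 18 > Hill Ranch/tier2 14 > Ridge Plot/tier2 13 > North Farm/tier2 10 > Clay Flats/tier2 8 > Low Meadow/tier2 6.
Hill Ranch tier1 at 31: fill all 30 → 240 left.
Clay Flats/tier1 (26): +70 → 170 left.
Fill Ridge Plot tier1 block (80 at 22) → 90 left.
North Farm tier1 at 19: fill all 80 → 10 left.
Low Meadow tier1 at 18: only 10 left, fill 10.
Total = 31×30 + 26×70 + 22×80 + 19×80 + 18×10 = 6210.

6210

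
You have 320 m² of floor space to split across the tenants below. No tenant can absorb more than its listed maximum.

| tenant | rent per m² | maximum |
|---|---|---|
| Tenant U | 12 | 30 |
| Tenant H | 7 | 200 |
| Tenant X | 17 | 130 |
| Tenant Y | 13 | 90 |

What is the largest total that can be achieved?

Highest rent per m² first: Tenant X 17 > Tenant Y 13 > Tenant U 12 > Tenant H 7.
Give Tenant X 130 to hit its cap of 130 → 190 left.
Tenant Y: +90 to 90 (cap) → 100 left.
Tenant U takes 30 to reach its cap of 30 → 70 left.
Only 70 left; Tenant H takes them to reach 70.
Total = 12×30 + 7×70 + 17×130 + 13×90 = 4230.

4230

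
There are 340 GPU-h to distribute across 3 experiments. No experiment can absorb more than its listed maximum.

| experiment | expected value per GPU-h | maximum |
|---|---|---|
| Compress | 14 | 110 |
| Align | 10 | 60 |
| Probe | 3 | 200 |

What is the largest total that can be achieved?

2650

Rank by expected value per GPU-h: Compress 14 > Align 10 > Probe 3.
Compress takes 110 to reach its cap of 110 ; 230 left.
Give Align 60 to hit its cap of 60 ; 170 left.
Probe: +170 (room for 200) → 170. Pool exhausted.
Total = 14×110 + 10×60 + 3×170 = 2650.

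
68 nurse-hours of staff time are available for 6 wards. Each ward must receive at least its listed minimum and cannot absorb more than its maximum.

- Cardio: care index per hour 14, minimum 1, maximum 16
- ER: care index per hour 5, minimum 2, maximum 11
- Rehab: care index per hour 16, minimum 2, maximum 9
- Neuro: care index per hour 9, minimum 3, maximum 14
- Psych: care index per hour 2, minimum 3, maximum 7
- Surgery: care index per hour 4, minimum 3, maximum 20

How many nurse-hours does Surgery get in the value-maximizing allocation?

Meeting every minimum uses 1+2+2+3+3+3 = 14 nurse-hours, leaving 54.
Rank by care index per hour: Rehab 16 > Cardio 14 > Neuro 9 > ER 5 > Surgery 4 > Psych 2.
Rehab: +7 to 9 (cap) → 47 left.
Cardio: +15 to 16 (cap) → 32 left.
Neuro: +11 to 14 (cap) → 21 left.
ER: +9 to 11 (cap) → 12 left.
Surgery: +12 (room for 17) → 15. Pool exhausted.

15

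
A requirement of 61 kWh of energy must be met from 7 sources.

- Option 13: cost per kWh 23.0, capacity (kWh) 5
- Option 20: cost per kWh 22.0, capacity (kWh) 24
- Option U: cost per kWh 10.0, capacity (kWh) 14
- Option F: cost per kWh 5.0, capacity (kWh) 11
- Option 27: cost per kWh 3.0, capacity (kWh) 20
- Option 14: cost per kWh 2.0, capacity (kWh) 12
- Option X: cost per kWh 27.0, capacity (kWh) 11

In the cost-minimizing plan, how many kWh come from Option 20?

4

Fill from the cheapest source first.
Take 12 from Option 14 at 2.0 → need 49 more.
Option 27 (3.0): use full 20 → 29 kWh to go.
Option F at 5.0: take all 11 kWh → 18 still needed.
Option U (10.0): use full 14 → 4 kWh to go.
Option 20 (22.0): take the remaining 4 → done.
Option 13, Option X: unused.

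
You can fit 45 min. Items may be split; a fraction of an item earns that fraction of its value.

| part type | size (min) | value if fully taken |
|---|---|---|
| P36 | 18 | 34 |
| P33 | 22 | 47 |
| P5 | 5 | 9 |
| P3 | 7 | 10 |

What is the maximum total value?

Sort by value density: P33 47/22≈2.14, P36 34/18≈1.89, P5 9/5≈1.8, P3 10/7≈1.43.
P33: take in full, 22 min for value 47 ; 23 left.
P36: take in full, 18 min for value 34 ; 5 left.
Take all of P5 (5 min, value 9) ; 0 min left.
Total value = 90.

90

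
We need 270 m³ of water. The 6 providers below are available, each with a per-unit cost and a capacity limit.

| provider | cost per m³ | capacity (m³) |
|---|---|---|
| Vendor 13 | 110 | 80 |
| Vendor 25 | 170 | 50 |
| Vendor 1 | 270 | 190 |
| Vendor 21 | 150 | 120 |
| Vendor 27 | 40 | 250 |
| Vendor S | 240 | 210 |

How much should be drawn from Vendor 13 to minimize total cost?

20

Cheapest first:
Take 250 from Vendor 27 at 40 → need 20 more.
Vendor 13 (110): take the remaining 20 → done.
Vendor 21, Vendor 25, Vendor S, Vendor 1: unused.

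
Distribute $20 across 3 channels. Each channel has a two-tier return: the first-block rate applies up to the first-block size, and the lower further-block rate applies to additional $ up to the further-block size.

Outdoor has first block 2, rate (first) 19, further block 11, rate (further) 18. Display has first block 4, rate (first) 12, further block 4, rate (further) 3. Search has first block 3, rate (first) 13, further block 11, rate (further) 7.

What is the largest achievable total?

323

Rank every tier by rate: Outdoor/T1 19 > Outdoor/T2 18 > Search/T1 13 > Display/T1 12 > Search/T2 7 > Display/T2 3.
Outdoor T1 at 19: fill all 2 → 18 left.
Fill Outdoor T2 block (11 at 18) → 7 left.
Fill Search T1 block (3 at 13) → 4 left.
Display/T1 (12): +4 → 0 left.
Total = 19×2 + 18×11 + 13×3 + 12×4 = 323.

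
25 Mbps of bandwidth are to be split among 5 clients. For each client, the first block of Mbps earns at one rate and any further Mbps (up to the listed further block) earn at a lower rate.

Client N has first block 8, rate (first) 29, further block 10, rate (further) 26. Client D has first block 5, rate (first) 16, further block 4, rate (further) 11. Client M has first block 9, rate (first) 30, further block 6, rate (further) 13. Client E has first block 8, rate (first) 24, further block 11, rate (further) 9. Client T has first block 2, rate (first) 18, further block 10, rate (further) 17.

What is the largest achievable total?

710

Order all 10 blocks by rate: Client M/T1 30 > Client N/T1 29 > Client N/T2 26 > Client E/T1 24 > Client T/T1 18 > Client T/T2 17 > Client D/T1 16 > Client M/T2 13 > Client D/T2 11 > Client E/T2 9.
Client M/T1 (30): +9 → 16 left.
Client N T1 at 29: fill all 8 → 8 left.
8 remain; put them into Client N T2 at 26.
Total = 30×9 + 29×8 + 26×8 = 710.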